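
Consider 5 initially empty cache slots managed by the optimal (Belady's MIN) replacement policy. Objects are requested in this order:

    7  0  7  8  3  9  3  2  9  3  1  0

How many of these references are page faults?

7

7: miss, frames {7}
0: miss, frames {7,0}
7: hit
8: miss, frames {7,0,8}
3: miss, frames {7,0,8,3}
9: miss, frames {7,0,8,3,9}
3: hit
2: miss, evict 8, frames {7,0,3,9,2}
9: hit
3: hit
1: miss, evict 2, frames {7,0,3,9,1}
0: hit
Page faults: 7.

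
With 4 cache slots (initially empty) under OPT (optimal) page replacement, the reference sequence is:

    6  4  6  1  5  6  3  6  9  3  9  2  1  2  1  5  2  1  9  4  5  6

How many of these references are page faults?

6: fault, frames (6)
4: fault, frames (6 4)
6: hit
1: fault, frames (6 4 1)
5: fault, frames (6 4 1 5)
6: hit
3: fault, evict 4, frames (6 1 5 3)
6: hit
9: fault, evict 6, frames (1 5 3 9)
3: hit
9: hit
2: fault, evict 3, frames (1 5 9 2)
1: hit
2: hit
1: hit
5: hit
2: hit
1: hit
9: hit
4: fault, evict 2, frames (1 5 9 4)
5: hit
6: fault, evict 4, frames (1 5 9 6)
Page faults: 9.

9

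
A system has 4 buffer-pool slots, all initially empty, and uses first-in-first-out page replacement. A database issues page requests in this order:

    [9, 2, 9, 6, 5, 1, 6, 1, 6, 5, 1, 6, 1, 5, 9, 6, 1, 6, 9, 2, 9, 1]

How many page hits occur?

15

9 → miss, frames (9)
2 → miss, frames (9 2)
9 → hit
6 → miss, frames (9 2 6)
5 → miss, frames (9 2 6 5)
1 → miss, evict 9, frames (2 6 5 1)
6 → hit
1 → hit
6 → hit
5 → hit
1 → hit
6 → hit
1 → hit
5 → hit
9 → miss, evict 2, frames (6 5 1 9)
6 → hit
1 → hit
6 → hit
9 → hit
2 → miss, evict 6, frames (5 1 9 2)
9 → hit
1 → hit
Hits: 15.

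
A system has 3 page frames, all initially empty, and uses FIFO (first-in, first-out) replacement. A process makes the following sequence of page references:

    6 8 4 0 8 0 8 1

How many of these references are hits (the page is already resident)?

3

6 -> miss, frames [6]
8 -> miss, frames [6, 8]
4 -> miss, frames [6, 8, 4]
0 -> miss, evict 6, frames [8, 4, 0]
8 -> hit
0 -> hit
8 -> hit
1 -> miss, evict 8, frames [4, 0, 1]
Hits: 3.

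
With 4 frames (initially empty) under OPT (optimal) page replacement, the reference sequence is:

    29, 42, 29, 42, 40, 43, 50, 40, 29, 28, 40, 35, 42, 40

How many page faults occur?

29: fault, frames (29)
42: fault, frames (29 42)
29: hit
42: hit
40: fault, frames (29 42 40)
43: fault, frames (29 42 40 43)
50: fault, evict 43, frames (29 42 40 50)
40: hit
29: hit
28: fault, evict 50, frames (29 42 40 28)
40: hit
35: fault, evict 28, frames (29 42 40 35)
42: hit
40: hit
Page faults: 7.

7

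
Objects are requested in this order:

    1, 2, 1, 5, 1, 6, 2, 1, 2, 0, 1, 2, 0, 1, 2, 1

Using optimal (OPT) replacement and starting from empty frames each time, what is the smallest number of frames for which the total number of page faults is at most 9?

2

f=1: 16 faults
f=2: 8 faults
f=3: 5 faults
f=4: 5 faults
f=5: 5 faults
Smallest f with faults ≤ 9 is 2.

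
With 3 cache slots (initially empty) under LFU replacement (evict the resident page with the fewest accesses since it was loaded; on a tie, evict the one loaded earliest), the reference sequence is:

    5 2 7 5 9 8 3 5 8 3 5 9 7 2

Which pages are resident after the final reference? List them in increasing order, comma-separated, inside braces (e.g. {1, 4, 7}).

5 → miss, frames (5)
2 → miss, frames (5 2)
7 → miss, frames (5 2 7)
5 → hit
9 → miss, evict 2, frames (5 7 9)
8 → miss, evict 7, frames (5 9 8)
3 → miss, evict 9, frames (5 8 3)
5 → hit
8 → hit
3 → hit
5 → hit
9 → miss, evict 8, frames (5 3 9)
7 → miss, evict 9, frames (5 3 7)
2 → miss, evict 7, frames (5 3 2)

{2, 3, 5}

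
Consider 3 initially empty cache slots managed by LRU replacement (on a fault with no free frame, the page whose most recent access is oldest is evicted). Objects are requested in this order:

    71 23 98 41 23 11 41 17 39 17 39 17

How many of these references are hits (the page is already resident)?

71 -> miss, frames (71)
23 -> miss, frames (71 23)
98 -> miss, frames (71 23 98)
41 -> miss, evict 71, frames (23 98 41)
23 -> hit
11 -> miss, evict 98, frames (41 23 11)
41 -> hit
17 -> miss, evict 23, frames (11 41 17)
39 -> miss, evict 11, frames (41 17 39)
17 -> hit
39 -> hit
17 -> hit
Hits: 5.

5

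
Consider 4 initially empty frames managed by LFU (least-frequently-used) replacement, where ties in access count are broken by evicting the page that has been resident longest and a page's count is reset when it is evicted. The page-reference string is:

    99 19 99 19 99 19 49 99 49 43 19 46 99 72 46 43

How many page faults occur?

8

99 -> fault, frames (99)
19 -> fault, frames (99 19)
99 -> hit
19 -> hit
99 -> hit
19 -> hit
49 -> fault, frames (99 19 49)
99 -> hit
49 -> hit
43 -> fault, frames (99 19 49 43)
19 -> hit
46 -> fault, evict 43, frames (99 19 49 46)
99 -> hit
72 -> fault, evict 46, frames (99 19 49 72)
46 -> fault, evict 72, frames (99 19 49 46)
43 -> fault, evict 46, frames (99 19 49 43)
Page faults: 8.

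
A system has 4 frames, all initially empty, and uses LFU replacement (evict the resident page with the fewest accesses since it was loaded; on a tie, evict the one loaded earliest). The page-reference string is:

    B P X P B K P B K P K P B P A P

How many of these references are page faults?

B → miss, frames {B}
P → miss, frames {B,P}
X → miss, frames {B,P,X}
P → hit
B → hit
K → miss, frames {B,P,X,K}
P → hit
B → hit
K → hit
P → hit
K → hit
P → hit
B → hit
P → hit
A → miss, evict X, frames {B,P,K,A}
P → hit
Page faults: 5.

5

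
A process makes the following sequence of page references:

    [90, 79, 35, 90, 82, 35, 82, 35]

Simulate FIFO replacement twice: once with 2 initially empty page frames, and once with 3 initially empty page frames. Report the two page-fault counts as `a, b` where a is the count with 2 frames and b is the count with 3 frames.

6, 4

2 frames: F F F F F F . . → 6 faults.
3 frames: F F F . F . . . → 4 faults.
4 < 6: adding a frame reduced faults, as is typical.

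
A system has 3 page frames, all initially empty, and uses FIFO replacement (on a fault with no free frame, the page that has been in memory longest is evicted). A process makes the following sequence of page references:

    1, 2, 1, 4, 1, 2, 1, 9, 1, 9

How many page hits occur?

5

1 → fault, frames {1}
2 → fault, frames {1,2}
1 → hit
4 → fault, frames {1,2,4}
1 → hit
2 → hit
1 → hit
9 → fault, evict 1, frames {2,4,9}
1 → fault, evict 2, frames {4,9,1}
9 → hit
Hits: 5.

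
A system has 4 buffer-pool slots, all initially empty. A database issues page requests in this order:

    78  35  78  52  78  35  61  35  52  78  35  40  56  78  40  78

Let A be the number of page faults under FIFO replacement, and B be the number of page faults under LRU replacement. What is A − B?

1

Under FIFO: F F . F . . F . . . . F F F . . → 7 faults.
Under LRU: F F . F . . F . . . . F F . . . → 6 faults.
A − B = 7 − 6 = 1.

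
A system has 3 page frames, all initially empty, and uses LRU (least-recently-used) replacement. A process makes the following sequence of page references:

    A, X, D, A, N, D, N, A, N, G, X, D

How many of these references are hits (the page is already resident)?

5

A: miss, frames [A]
X: miss, frames [A, X]
D: miss, frames [A, X, D]
A: hit
N: miss, evict X, frames [D, A, N]
D: hit
N: hit
A: hit
N: hit
G: miss, evict D, frames [A, N, G]
X: miss, evict A, frames [N, G, X]
D: miss, evict N, frames [G, X, D]
Hits: 5.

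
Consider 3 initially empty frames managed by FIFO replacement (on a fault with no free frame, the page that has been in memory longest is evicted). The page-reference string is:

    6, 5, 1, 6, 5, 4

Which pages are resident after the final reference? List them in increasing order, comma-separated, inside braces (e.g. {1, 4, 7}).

6 → miss, frames [6]
5 → miss, frames [6, 5]
1 → miss, frames [6, 5, 1]
6 → hit
5 → hit
4 → miss, evict 6, frames [5, 1, 4]

{1, 4, 5}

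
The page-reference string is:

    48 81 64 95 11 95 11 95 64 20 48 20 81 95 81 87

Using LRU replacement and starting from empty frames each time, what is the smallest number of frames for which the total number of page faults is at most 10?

f=1: 16 faults
f=2: 11 faults
f=3: 10 faults
f=4: 10 faults
f=5: 9 faults
f=6: 7 faults
f=7: 7 faults
Smallest f with faults ≤ 10 is 3.

3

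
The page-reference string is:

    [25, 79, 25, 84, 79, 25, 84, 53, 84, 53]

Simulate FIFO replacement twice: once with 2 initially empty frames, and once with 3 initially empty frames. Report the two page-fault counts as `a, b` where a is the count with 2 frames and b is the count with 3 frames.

6, 4

2 frames: F F . F . F . F F . → 6 faults.
3 frames: F F . F . . . F . . → 4 faults.
4 < 6: adding a frame reduced faults, as is typical.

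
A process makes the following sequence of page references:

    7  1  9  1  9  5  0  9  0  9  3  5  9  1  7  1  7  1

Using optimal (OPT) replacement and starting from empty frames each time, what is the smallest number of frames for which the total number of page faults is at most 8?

3

f=1: 18 faults
f=2: 9 faults
f=3: 8 faults
f=4: 7 faults
f=5: 6 faults
f=6: 6 faults
Smallest f with faults ≤ 8 is 3.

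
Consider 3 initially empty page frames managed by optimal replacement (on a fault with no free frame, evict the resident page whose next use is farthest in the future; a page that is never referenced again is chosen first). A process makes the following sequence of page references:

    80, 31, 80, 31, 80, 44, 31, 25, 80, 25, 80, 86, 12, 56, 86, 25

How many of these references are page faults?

7

80 -> fault, frames (80)
31 -> fault, frames (80 31)
80 -> hit
31 -> hit
80 -> hit
44 -> fault, frames (80 31 44)
31 -> hit
25 -> fault, evict 44, frames (80 31 25)
80 -> hit
25 -> hit
80 -> hit
86 -> fault, evict 31, frames (80 25 86)
12 -> fault, evict 80, frames (25 86 12)
56 -> fault, evict 12, frames (25 86 56)
86 -> hit
25 -> hit
Page faults: 7.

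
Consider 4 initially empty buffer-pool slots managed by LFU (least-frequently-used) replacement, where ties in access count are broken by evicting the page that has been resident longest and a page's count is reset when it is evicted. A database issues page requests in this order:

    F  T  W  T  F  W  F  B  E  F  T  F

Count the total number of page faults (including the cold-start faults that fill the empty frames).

F → fault, frames {F}
T → fault, frames {F,T}
W → fault, frames {F,T,W}
T → hit
F → hit
W → hit
F → hit
B → fault, frames {F,T,W,B}
E → fault, evict B, frames {F,T,W,E}
F → hit
T → hit
F → hit
Page faults: 5.

5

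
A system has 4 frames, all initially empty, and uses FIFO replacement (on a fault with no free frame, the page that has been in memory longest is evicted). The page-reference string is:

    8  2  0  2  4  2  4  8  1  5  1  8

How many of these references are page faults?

8: fault, frames [8]
2: fault, frames [8, 2]
0: fault, frames [8, 2, 0]
2: hit
4: fault, frames [8, 2, 0, 4]
2: hit
4: hit
8: hit
1: fault, evict 8, frames [2, 0, 4, 1]
5: fault, evict 2, frames [0, 4, 1, 5]
1: hit
8: fault, evict 0, frames [4, 1, 5, 8]
Page faults: 7.

7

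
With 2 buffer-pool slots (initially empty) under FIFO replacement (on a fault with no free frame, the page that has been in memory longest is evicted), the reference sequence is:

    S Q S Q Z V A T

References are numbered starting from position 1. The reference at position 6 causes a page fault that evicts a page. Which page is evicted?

pos 1: S → miss, frames [S]
pos 2: Q → miss, frames [S, Q]
pos 3: S → hit
pos 4: Q → hit
pos 5: Z → miss, evict S, frames [Q, Z]
pos 6: V → miss, evict Q, frames [Z, V]
At position 6, page Q is evicted.

Q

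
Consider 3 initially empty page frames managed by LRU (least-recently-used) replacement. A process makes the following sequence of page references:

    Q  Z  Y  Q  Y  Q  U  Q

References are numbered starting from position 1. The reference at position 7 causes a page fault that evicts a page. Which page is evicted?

pos 1: Q -> miss, frames {Q}
pos 2: Z -> miss, frames {Q,Z}
pos 3: Y -> miss, frames {Q,Z,Y}
pos 4: Q -> hit
pos 5: Y -> hit
pos 6: Q -> hit
pos 7: U -> miss, evict Z, frames {Y,Q,U}
At position 7, page Z is evicted.

Z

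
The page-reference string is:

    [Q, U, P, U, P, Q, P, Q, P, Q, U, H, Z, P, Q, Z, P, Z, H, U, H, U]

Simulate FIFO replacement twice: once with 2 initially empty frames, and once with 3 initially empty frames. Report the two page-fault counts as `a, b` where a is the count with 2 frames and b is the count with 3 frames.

13, 9

2 frames: F F F . . F . . . . F F F F F F F . F F . . → 13 faults.
3 frames: F F F . . . . . . . . F F . F . F . F F . . → 9 faults.
9 < 13: adding a frame reduced faults, as is typical.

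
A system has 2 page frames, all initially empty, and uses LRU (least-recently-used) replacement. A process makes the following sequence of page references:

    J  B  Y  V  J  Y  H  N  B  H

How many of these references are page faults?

10

J -> miss, frames [J]
B -> miss, frames [J, B]
Y -> miss, evict J, frames [B, Y]
V -> miss, evict B, frames [Y, V]
J -> miss, evict Y, frames [V, J]
Y -> miss, evict V, frames [J, Y]
H -> miss, evict J, frames [Y, H]
N -> miss, evict Y, frames [H, N]
B -> miss, evict H, frames [N, B]
H -> miss, evict N, frames [B, H]
Page faults: 10.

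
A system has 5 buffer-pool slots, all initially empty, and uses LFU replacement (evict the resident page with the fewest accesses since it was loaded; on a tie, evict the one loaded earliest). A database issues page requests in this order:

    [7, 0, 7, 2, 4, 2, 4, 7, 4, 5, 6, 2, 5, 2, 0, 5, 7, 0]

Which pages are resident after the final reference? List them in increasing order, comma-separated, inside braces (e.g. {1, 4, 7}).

7 -> fault, frames {7}
0 -> fault, frames {7,0}
7 -> hit
2 -> fault, frames {7,0,2}
4 -> fault, frames {7,0,2,4}
2 -> hit
4 -> hit
7 -> hit
4 -> hit
5 -> fault, frames {7,0,2,4,5}
6 -> fault, evict 0, frames {7,2,4,5,6}
2 -> hit
5 -> hit
2 -> hit
0 -> fault, evict 6, frames {7,2,4,5,0}
5 -> hit
7 -> hit
0 -> hit

{0, 2, 4, 5, 7}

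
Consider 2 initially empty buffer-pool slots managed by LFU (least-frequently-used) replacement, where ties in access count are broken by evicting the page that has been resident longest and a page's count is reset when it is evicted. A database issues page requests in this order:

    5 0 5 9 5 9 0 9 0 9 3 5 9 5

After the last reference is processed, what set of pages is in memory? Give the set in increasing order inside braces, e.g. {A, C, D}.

{5, 9}

5: fault, frames (5)
0: fault, frames (5 0)
5: hit
9: fault, evict 0, frames (5 9)
5: hit
9: hit
0: fault, evict 9, frames (5 0)
9: fault, evict 0, frames (5 9)
0: fault, evict 9, frames (5 0)
9: fault, evict 0, frames (5 9)
3: fault, evict 9, frames (5 3)
5: hit
9: fault, evict 3, frames (5 9)
5: hit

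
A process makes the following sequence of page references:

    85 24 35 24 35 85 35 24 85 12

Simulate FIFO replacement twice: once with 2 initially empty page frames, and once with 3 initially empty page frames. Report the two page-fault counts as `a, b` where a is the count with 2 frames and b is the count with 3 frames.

6, 4

2 frames: F F F . . F . F . F → 6 faults.
3 frames: F F F . . . . . . F → 4 faults.
4 < 6: adding a frame reduced faults, as is typical.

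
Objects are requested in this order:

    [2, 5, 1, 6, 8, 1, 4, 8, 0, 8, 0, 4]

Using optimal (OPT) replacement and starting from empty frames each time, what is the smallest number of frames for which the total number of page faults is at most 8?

f=1: 12 faults
f=2: 8 faults
f=3: 7 faults
f=4: 7 faults
f=5: 7 faults
f=6: 7 faults
f=7: 7 faults
Smallest f with faults ≤ 8 is 2.

2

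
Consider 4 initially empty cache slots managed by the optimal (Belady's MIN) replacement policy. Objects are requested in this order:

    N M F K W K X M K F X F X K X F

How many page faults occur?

N → fault, frames (N)
M → fault, frames (N M)
F → fault, frames (N M F)
K → fault, frames (N M F K)
W → fault, evict N, frames (M F K W)
K → hit
X → fault, evict W, frames (M F K X)
M → hit
K → hit
F → hit
X → hit
F → hit
X → hit
K → hit
X → hit
F → hit
Page faults: 6.

6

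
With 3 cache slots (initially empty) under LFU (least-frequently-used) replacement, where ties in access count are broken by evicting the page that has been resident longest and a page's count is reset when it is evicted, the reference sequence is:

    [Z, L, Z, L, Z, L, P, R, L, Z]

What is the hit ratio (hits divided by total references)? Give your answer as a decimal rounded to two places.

0.60

Z -> miss, frames {Z}
L -> miss, frames {Z,L}
Z -> hit
L -> hit
Z -> hit
L -> hit
P -> miss, frames {Z,L,P}
R -> miss, evict P, frames {Z,L,R}
L -> hit
Z -> hit
Hits: 6 of 10 references → 6/10 = 0.6000.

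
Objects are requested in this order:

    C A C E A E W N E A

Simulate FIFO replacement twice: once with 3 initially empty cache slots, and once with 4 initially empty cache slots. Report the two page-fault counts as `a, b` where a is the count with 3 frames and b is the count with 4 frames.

6, 5

3 frames: F F . F . . F F . F → 6 faults.
4 frames: F F . F . . F F . . → 5 faults.
5 < 6: adding a frame reduced faults, as is typical.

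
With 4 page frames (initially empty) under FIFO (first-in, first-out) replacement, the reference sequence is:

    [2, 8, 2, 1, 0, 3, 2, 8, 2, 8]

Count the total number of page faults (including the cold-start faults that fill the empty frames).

7

2 → fault, frames (2)
8 → fault, frames (2 8)
2 → hit
1 → fault, frames (2 8 1)
0 → fault, frames (2 8 1 0)
3 → fault, evict 2, frames (8 1 0 3)
2 → fault, evict 8, frames (1 0 3 2)
8 → fault, evict 1, frames (0 3 2 8)
2 → hit
8 → hit
Page faults: 7.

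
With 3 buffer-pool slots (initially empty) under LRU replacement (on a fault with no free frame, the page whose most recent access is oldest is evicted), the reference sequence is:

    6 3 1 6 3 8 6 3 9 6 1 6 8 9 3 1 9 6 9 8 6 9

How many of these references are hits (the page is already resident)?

6 -> miss, frames (6)
3 -> miss, frames (6 3)
1 -> miss, frames (6 3 1)
6 -> hit
3 -> hit
8 -> miss, evict 1, frames (6 3 8)
6 -> hit
3 -> hit
9 -> miss, evict 8, frames (6 3 9)
6 -> hit
1 -> miss, evict 3, frames (9 6 1)
6 -> hit
8 -> miss, evict 9, frames (1 6 8)
9 -> miss, evict 1, frames (6 8 9)
3 -> miss, evict 6, frames (8 9 3)
1 -> miss, evict 8, frames (9 3 1)
9 -> hit
6 -> miss, evict 3, frames (1 9 6)
9 -> hit
8 -> miss, evict 1, frames (6 9 8)
6 -> hit
9 -> hit
Hits: 10.

10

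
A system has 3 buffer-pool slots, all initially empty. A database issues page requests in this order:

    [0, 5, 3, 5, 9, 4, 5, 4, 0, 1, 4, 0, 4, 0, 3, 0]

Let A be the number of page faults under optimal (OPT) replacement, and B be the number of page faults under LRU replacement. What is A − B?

Under OPT: F F F . F F . . . F . . . . F . → 7 faults.
Under LRU: F F F . F F . . F F . . . . F . → 8 faults.
A − B = 7 − 8 = -1.

-1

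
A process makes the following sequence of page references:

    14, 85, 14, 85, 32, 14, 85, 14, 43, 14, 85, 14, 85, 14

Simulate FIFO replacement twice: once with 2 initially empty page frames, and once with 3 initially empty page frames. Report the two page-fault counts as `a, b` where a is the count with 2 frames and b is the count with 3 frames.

2 frames: F F . . F F F . F F F . . . → 8 faults.
3 frames: F F . . F . . . F F F . . . → 6 faults.
6 < 8: adding a frame reduced faults, as is typical.

8, 6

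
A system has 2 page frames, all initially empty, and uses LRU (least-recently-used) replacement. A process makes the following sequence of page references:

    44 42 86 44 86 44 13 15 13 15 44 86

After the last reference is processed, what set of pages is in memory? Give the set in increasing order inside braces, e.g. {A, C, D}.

{44, 86}

44 → fault, frames (44)
42 → fault, frames (44 42)
86 → fault, evict 44, frames (42 86)
44 → fault, evict 42, frames (86 44)
86 → hit
44 → hit
13 → fault, evict 86, frames (44 13)
15 → fault, evict 44, frames (13 15)
13 → hit
15 → hit
44 → fault, evict 13, frames (15 44)
86 → fault, evict 15, frames (44 86)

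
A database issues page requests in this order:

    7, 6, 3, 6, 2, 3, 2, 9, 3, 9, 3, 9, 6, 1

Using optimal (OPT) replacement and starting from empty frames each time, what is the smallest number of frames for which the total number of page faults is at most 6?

3

f=1: 14 faults
f=2: 7 faults
f=3: 6 faults
f=4: 6 faults
f=5: 6 faults
f=6: 6 faults
Smallest f with faults ≤ 6 is 3.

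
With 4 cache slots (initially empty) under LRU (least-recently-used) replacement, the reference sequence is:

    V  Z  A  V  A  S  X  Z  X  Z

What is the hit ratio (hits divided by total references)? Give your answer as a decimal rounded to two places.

0.40

V → fault, frames {V}
Z → fault, frames {V,Z}
A → fault, frames {V,Z,A}
V → hit
A → hit
S → fault, frames {Z,V,A,S}
X → fault, evict Z, frames {V,A,S,X}
Z → fault, evict V, frames {A,S,X,Z}
X → hit
Z → hit
Hits: 4 of 10 references → 4/10 = 0.4000.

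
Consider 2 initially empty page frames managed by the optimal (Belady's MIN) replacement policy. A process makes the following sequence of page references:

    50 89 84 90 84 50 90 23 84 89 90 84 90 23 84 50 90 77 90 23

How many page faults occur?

14

50 → fault, frames [50]
89 → fault, frames [50, 89]
84 → fault, evict 89, frames [50, 84]
90 → fault, evict 50, frames [84, 90]
84 → hit
50 → fault, evict 84, frames [90, 50]
90 → hit
23 → fault, evict 50, frames [90, 23]
84 → fault, evict 23, frames [90, 84]
89 → fault, evict 84, frames [90, 89]
90 → hit
84 → fault, evict 89, frames [90, 84]
90 → hit
23 → fault, evict 90, frames [84, 23]
84 → hit
50 → fault, evict 84, frames [23, 50]
90 → fault, evict 50, frames [23, 90]
77 → fault, evict 23, frames [90, 77]
90 → hit
23 → fault, evict 77, frames [90, 23]
Page faults: 14.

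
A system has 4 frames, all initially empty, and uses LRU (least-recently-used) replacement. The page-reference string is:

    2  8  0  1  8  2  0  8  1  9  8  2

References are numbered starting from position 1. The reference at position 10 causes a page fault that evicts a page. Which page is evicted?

pos 1: 2: fault, frames {2}
pos 2: 8: fault, frames {2,8}
pos 3: 0: fault, frames {2,8,0}
pos 4: 1: fault, frames {2,8,0,1}
pos 5: 8: hit
pos 6: 2: hit
pos 7: 0: hit
pos 8: 8: hit
pos 9: 1: hit
pos 10: 9: fault, evict 2, frames {0,8,1,9}
At position 10, page 2 is evicted.

2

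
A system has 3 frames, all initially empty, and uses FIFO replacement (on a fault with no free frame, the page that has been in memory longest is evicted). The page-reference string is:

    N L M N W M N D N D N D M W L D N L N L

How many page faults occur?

N → miss, frames [N]
L → miss, frames [N, L]
M → miss, frames [N, L, M]
N → hit
W → miss, evict N, frames [L, M, W]
M → hit
N → miss, evict L, frames [M, W, N]
D → miss, evict M, frames [W, N, D]
N → hit
D → hit
N → hit
D → hit
M → miss, evict W, frames [N, D, M]
W → miss, evict N, frames [D, M, W]
L → miss, evict D, frames [M, W, L]
D → miss, evict M, frames [W, L, D]
N → miss, evict W, frames [L, D, N]
L → hit
N → hit
L → hit
Page faults: 11.

11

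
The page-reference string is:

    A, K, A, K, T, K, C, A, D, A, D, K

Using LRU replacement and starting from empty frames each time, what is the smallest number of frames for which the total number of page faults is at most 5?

f=1: 12 faults
f=2: 7 faults
f=3: 7 faults
f=4: 5 faults
f=5: 5 faults
Smallest f with faults ≤ 5 is 4.

4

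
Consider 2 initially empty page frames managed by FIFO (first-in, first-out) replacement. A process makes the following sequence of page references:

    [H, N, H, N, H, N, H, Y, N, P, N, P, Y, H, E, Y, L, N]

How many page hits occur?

H → fault, frames {H}
N → fault, frames {H,N}
H → hit
N → hit
H → hit
N → hit
H → hit
Y → fault, evict H, frames {N,Y}
N → hit
P → fault, evict N, frames {Y,P}
N → fault, evict Y, frames {P,N}
P → hit
Y → fault, evict P, frames {N,Y}
H → fault, evict N, frames {Y,H}
E → fault, evict Y, frames {H,E}
Y → fault, evict H, frames {E,Y}
L → fault, evict E, frames {Y,L}
N → fault, evict Y, frames {L,N}
Hits: 7.

7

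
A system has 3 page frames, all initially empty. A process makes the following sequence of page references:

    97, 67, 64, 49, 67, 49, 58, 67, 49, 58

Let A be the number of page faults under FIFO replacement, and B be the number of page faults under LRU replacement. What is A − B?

1

Under FIFO: F F F F . . F F . . → 6 faults.
Under LRU: F F F F . . F . . . → 5 faults.
A − B = 6 − 5 = 1.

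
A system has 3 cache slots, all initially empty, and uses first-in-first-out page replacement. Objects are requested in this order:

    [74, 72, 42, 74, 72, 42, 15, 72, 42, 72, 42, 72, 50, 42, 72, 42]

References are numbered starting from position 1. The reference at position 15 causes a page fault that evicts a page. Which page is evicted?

pos 1: 74 → fault, frames (74)
pos 2: 72 → fault, frames (74 72)
pos 3: 42 → fault, frames (74 72 42)
pos 4: 74 → hit
pos 5: 72 → hit
pos 6: 42 → hit
pos 7: 15 → fault, evict 74, frames (72 42 15)
pos 8: 72 → hit
pos 9: 42 → hit
pos 10: 72 → hit
pos 11: 42 → hit
pos 12: 72 → hit
pos 13: 50 → fault, evict 72, frames (42 15 50)
pos 14: 42 → hit
pos 15: 72 → fault, evict 42, frames (15 50 72)
At position 15, page 42 is evicted.

42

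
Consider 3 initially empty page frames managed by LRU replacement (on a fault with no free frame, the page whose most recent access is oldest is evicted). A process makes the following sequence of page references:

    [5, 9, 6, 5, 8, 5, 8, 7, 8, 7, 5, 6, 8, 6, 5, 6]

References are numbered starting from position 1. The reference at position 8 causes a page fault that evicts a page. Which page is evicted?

6

pos 1: 5 -> fault, frames {5}
pos 2: 9 -> fault, frames {5,9}
pos 3: 6 -> fault, frames {5,9,6}
pos 4: 5 -> hit
pos 5: 8 -> fault, evict 9, frames {6,5,8}
pos 6: 5 -> hit
pos 7: 8 -> hit
pos 8: 7 -> fault, evict 6, frames {5,8,7}
At position 8, page 6 is evicted.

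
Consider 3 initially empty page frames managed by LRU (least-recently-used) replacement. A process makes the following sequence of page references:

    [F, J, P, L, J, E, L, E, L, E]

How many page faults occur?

5

F → miss, frames (F)
J → miss, frames (F J)
P → miss, frames (F J P)
L → miss, evict F, frames (J P L)
J → hit
E → miss, evict P, frames (L J E)
L → hit
E → hit
L → hit
E → hit
Page faults: 5.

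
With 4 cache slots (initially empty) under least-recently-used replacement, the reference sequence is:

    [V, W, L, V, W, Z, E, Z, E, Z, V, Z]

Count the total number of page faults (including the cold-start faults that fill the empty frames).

V: miss, frames (V)
W: miss, frames (V W)
L: miss, frames (V W L)
V: hit
W: hit
Z: miss, frames (L V W Z)
E: miss, evict L, frames (V W Z E)
Z: hit
E: hit
Z: hit
V: hit
Z: hit
Page faults: 5.

5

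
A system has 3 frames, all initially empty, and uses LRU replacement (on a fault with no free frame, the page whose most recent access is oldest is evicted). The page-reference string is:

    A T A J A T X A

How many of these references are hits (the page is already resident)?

4

A -> fault, frames {A}
T -> fault, frames {A,T}
A -> hit
J -> fault, frames {T,A,J}
A -> hit
T -> hit
X -> fault, evict J, frames {A,T,X}
A -> hit
Hits: 4.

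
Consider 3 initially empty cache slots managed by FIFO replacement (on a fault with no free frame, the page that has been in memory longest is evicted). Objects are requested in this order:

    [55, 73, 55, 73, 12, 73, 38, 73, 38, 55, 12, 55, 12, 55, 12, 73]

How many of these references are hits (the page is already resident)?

10

55: miss, frames [55]
73: miss, frames [55, 73]
55: hit
73: hit
12: miss, frames [55, 73, 12]
73: hit
38: miss, evict 55, frames [73, 12, 38]
73: hit
38: hit
55: miss, evict 73, frames [12, 38, 55]
12: hit
55: hit
12: hit
55: hit
12: hit
73: miss, evict 12, frames [38, 55, 73]
Hits: 10.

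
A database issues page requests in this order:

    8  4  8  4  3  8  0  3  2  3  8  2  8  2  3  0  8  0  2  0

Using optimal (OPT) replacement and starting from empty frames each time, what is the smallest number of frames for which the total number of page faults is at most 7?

3

f=1: 20 faults
f=2: 9 faults
f=3: 6 faults
f=4: 5 faults
f=5: 5 faults
Smallest f with faults ≤ 7 is 3.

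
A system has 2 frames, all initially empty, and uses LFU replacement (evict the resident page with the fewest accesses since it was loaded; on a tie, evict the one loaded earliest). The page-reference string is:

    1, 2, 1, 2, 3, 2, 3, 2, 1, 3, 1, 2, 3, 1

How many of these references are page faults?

1: fault, frames {1}
2: fault, frames {1,2}
1: hit
2: hit
3: fault, evict 1, frames {2,3}
2: hit
3: hit
2: hit
1: fault, evict 3, frames {2,1}
3: fault, evict 1, frames {2,3}
1: fault, evict 3, frames {2,1}
2: hit
3: fault, evict 1, frames {2,3}
1: fault, evict 3, frames {2,1}
Page faults: 8.

8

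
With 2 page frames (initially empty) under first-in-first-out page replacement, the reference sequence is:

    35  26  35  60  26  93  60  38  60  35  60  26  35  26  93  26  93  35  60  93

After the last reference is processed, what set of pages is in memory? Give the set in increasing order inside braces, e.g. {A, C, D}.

{60, 93}

35 → miss, frames (35)
26 → miss, frames (35 26)
35 → hit
60 → miss, evict 35, frames (26 60)
26 → hit
93 → miss, evict 26, frames (60 93)
60 → hit
38 → miss, evict 60, frames (93 38)
60 → miss, evict 93, frames (38 60)
35 → miss, evict 38, frames (60 35)
60 → hit
26 → miss, evict 60, frames (35 26)
35 → hit
26 → hit
93 → miss, evict 35, frames (26 93)
26 → hit
93 → hit
35 → miss, evict 26, frames (93 35)
60 → miss, evict 93, frames (35 60)
93 → miss, evict 35, frames (60 93)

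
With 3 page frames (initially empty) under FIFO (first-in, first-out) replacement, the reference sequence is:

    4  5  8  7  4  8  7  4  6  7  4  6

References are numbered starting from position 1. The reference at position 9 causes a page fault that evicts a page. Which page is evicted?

pos 1: 4 -> miss, frames [4]
pos 2: 5 -> miss, frames [4, 5]
pos 3: 8 -> miss, frames [4, 5, 8]
pos 4: 7 -> miss, evict 4, frames [5, 8, 7]
pos 5: 4 -> miss, evict 5, frames [8, 7, 4]
pos 6: 8 -> hit
pos 7: 7 -> hit
pos 8: 4 -> hit
pos 9: 6 -> miss, evict 8, frames [7, 4, 6]
At position 9, page 8 is evicted.

8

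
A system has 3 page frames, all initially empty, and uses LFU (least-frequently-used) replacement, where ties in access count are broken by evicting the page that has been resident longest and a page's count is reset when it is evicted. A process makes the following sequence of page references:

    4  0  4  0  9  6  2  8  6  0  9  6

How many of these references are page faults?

4 → fault, frames {4}
0 → fault, frames {4,0}
4 → hit
0 → hit
9 → fault, frames {4,0,9}
6 → fault, evict 9, frames {4,0,6}
2 → fault, evict 6, frames {4,0,2}
8 → fault, evict 2, frames {4,0,8}
6 → fault, evict 8, frames {4,0,6}
0 → hit
9 → fault, evict 6, frames {4,0,9}
6 → fault, evict 9, frames {4,0,6}
Page faults: 9.

9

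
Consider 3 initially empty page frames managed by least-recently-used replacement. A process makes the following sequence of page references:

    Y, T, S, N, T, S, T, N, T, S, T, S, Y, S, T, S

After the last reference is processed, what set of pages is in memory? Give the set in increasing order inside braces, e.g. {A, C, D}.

{S, T, Y}

Y: fault, frames [Y]
T: fault, frames [Y, T]
S: fault, frames [Y, T, S]
N: fault, evict Y, frames [T, S, N]
T: hit
S: hit
T: hit
N: hit
T: hit
S: hit
T: hit
S: hit
Y: fault, evict N, frames [T, S, Y]
S: hit
T: hit
S: hit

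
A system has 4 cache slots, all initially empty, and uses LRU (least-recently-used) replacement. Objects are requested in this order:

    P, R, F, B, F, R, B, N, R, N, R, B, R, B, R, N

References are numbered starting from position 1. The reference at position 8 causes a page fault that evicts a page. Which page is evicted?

pos 1: P → miss, frames {P}
pos 2: R → miss, frames {P,R}
pos 3: F → miss, frames {P,R,F}
pos 4: B → miss, frames {P,R,F,B}
pos 5: F → hit
pos 6: R → hit
pos 7: B → hit
pos 8: N → miss, evict P, frames {F,R,B,N}
At position 8, page P is evicted.

P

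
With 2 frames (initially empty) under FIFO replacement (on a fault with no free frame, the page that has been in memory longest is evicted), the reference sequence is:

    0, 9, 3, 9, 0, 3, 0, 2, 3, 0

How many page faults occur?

0: fault, frames (0)
9: fault, frames (0 9)
3: fault, evict 0, frames (9 3)
9: hit
0: fault, evict 9, frames (3 0)
3: hit
0: hit
2: fault, evict 3, frames (0 2)
3: fault, evict 0, frames (2 3)
0: fault, evict 2, frames (3 0)
Page faults: 7.

7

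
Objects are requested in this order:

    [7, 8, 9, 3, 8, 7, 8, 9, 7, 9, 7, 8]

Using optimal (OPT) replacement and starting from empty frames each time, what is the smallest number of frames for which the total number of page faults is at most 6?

f=1: 12 faults
f=2: 7 faults
f=3: 5 faults
f=4: 4 faults
Smallest f with faults ≤ 6 is 3.

3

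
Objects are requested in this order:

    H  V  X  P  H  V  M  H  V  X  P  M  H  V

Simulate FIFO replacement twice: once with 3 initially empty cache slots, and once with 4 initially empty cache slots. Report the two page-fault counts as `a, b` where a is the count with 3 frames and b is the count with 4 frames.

11, 12

3 frames: F F F F F F F . . F F . F F → 11 faults.
4 frames: F F F F . . F F F F F F F F → 12 faults.
12 > 11: adding a frame increased faults — Belady's anomaly.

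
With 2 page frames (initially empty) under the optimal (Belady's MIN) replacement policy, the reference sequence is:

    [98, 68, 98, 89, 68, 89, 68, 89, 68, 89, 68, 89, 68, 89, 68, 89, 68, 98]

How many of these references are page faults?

98 -> miss, frames [98]
68 -> miss, frames [98, 68]
98 -> hit
89 -> miss, evict 98, frames [68, 89]
68 -> hit
89 -> hit
68 -> hit
89 -> hit
68 -> hit
89 -> hit
68 -> hit
89 -> hit
68 -> hit
89 -> hit
68 -> hit
89 -> hit
68 -> hit
98 -> miss, evict 89, frames [68, 98]
Page faults: 4.

4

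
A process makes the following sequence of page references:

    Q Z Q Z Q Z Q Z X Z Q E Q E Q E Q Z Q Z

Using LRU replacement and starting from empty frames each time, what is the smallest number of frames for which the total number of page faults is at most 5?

f=1: 20 faults
f=2: 6 faults
f=3: 4 faults
f=4: 4 faults
Smallest f with faults ≤ 5 is 3.

3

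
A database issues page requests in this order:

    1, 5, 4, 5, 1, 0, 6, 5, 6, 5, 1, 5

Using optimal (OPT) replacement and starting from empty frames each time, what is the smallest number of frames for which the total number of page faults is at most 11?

2

f=1: 12 faults
f=2: 7 faults
f=3: 5 faults
f=4: 5 faults
f=5: 5 faults
Smallest f with faults ≤ 11 is 2.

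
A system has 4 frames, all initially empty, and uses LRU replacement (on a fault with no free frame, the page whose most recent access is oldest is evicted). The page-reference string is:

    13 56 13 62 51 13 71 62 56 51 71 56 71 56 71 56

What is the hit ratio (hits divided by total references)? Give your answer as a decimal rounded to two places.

13: fault, frames [13]
56: fault, frames [13, 56]
13: hit
62: fault, frames [56, 13, 62]
51: fault, frames [56, 13, 62, 51]
13: hit
71: fault, evict 56, frames [62, 51, 13, 71]
62: hit
56: fault, evict 51, frames [13, 71, 62, 56]
51: fault, evict 13, frames [71, 62, 56, 51]
71: hit
56: hit
71: hit
56: hit
71: hit
56: hit
Hits: 9 of 16 references → 9/16 = 0.5625.

0.56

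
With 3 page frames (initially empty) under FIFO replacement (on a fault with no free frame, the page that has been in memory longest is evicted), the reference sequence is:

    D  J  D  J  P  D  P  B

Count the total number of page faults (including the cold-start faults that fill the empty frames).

D: fault, frames (D)
J: fault, frames (D J)
D: hit
J: hit
P: fault, frames (D J P)
D: hit
P: hit
B: fault, evict D, frames (J P B)
Page faults: 4.

4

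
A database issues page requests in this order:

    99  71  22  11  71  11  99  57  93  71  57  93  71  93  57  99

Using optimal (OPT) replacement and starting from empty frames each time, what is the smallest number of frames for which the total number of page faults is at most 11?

2

f=1: 16 faults
f=2: 11 faults
f=3: 7 faults
f=4: 6 faults
f=5: 6 faults
f=6: 6 faults
Smallest f with faults ≤ 11 is 2.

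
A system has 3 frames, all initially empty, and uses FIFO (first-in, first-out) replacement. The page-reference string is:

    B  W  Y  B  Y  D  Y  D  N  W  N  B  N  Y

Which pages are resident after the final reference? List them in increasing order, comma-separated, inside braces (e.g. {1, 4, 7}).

{B, W, Y}

B -> miss, frames (B)
W -> miss, frames (B W)
Y -> miss, frames (B W Y)
B -> hit
Y -> hit
D -> miss, evict B, frames (W Y D)
Y -> hit
D -> hit
N -> miss, evict W, frames (Y D N)
W -> miss, evict Y, frames (D N W)
N -> hit
B -> miss, evict D, frames (N W B)
N -> hit
Y -> miss, evict N, frames (W B Y)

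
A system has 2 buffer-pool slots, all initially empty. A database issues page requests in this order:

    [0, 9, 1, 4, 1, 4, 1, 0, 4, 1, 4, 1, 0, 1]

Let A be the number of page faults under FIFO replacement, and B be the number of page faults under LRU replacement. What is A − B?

1

Under FIFO: F F F F . . . F . F F . F F → 9 faults.
Under LRU: F F F F . . . F F F . . F . → 8 faults.
A − B = 9 − 8 = 1.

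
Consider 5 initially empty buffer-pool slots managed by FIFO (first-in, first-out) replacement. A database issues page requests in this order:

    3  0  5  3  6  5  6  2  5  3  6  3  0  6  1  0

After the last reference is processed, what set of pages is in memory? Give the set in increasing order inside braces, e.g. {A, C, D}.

{0, 1, 2, 5, 6}

3 -> fault, frames [3]
0 -> fault, frames [3, 0]
5 -> fault, frames [3, 0, 5]
3 -> hit
6 -> fault, frames [3, 0, 5, 6]
5 -> hit
6 -> hit
2 -> fault, frames [3, 0, 5, 6, 2]
5 -> hit
3 -> hit
6 -> hit
3 -> hit
0 -> hit
6 -> hit
1 -> fault, evict 3, frames [0, 5, 6, 2, 1]
0 -> hit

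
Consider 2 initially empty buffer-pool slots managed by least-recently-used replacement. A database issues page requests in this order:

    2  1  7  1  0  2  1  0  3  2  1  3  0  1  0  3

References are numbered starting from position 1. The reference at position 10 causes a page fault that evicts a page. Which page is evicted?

0

pos 1: 2 → miss, frames {2}
pos 2: 1 → miss, frames {2,1}
pos 3: 7 → miss, evict 2, frames {1,7}
pos 4: 1 → hit
pos 5: 0 → miss, evict 7, frames {1,0}
pos 6: 2 → miss, evict 1, frames {0,2}
pos 7: 1 → miss, evict 0, frames {2,1}
pos 8: 0 → miss, evict 2, frames {1,0}
pos 9: 3 → miss, evict 1, frames {0,3}
pos 10: 2 → miss, evict 0, frames {3,2}
At position 10, page 0 is evicted.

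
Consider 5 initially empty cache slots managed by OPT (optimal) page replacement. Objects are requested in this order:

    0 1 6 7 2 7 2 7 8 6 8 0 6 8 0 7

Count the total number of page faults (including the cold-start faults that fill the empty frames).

6

0 → fault, frames {0}
1 → fault, frames {0,1}
6 → fault, frames {0,1,6}
7 → fault, frames {0,1,6,7}
2 → fault, frames {0,1,6,7,2}
7 → hit
2 → hit
7 → hit
8 → fault, evict 2, frames {0,1,6,7,8}
6 → hit
8 → hit
0 → hit
6 → hit
8 → hit
0 → hit
7 → hit
Page faults: 6.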